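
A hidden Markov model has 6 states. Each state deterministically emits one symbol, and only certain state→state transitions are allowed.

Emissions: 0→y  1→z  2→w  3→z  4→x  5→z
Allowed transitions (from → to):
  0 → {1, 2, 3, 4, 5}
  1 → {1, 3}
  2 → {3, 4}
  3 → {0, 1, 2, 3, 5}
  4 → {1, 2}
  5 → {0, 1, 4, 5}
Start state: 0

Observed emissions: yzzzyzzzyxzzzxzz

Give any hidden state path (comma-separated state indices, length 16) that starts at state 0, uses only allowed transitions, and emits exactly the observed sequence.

0,1,3,5,0,3,1,3,0,4,1,3,5,4,1,3

  t0 'y' -> {0}, take 0 (start)
  t1 'z' -> {1,3,5}, take 1 (0->1 ok)
  t2 'z' -> {1,3,5}, take 3 (1->3 ok)
  t3 'z' -> {1,3,5}, take 5 (3->5 ok)
  t4 'y' -> {0}, take 0 (5->0 ok)
  t5 'z' -> {1,3,5}, take 3 (0->3 ok)
  t6 'z' -> {1,3,5}, take 1 (3->1 ok)
  t7 'z' -> {1,3,5}, take 3 (1->3 ok)
  t8 'y' -> {0}, take 0 (3->0 ok)
  t9 'x' -> {4}, take 4 (0->4 ok)
  t10 'z' -> {1,3,5}, take 1 (4->1 ok)
  t11 'z' -> {1,3,5}, take 3 (1->3 ok)
  t12 'z' -> {1,3,5}, take 5 (3->5 ok)
  t13 'x' -> {4}, take 4 (5->4 ok)
  t14 'z' -> {1,3,5}, take 1 (4->1 ok)
  t15 'z' -> {1,3,5}, take 3 (1->3 ok)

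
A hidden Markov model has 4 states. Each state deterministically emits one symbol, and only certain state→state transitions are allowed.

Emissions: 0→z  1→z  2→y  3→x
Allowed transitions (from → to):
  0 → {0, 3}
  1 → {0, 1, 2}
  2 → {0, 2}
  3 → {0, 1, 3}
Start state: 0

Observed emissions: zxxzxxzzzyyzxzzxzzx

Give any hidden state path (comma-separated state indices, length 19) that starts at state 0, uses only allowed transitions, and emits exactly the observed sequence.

0,3,3,0,3,3,1,1,1,2,2,0,3,0,0,3,1,0,3

  t0 'z' -> {0,1}, take 0 (start)
  t1 'x' -> {3}, take 3 (0->3 ok)
  t2 'x' -> {3}, take 3 (3->3 ok)
  t3 'z' -> {0,1}, take 0 (3->0 ok)
  t4 'x' -> {3}, take 3 (0->3 ok)
  t5 'x' -> {3}, take 3 (3->3 ok)
  t6 'z' -> {0,1}, take 1 (3->1 ok)
  t7 'z' -> {0,1}, take 1 (1->1 ok)
  t8 'z' -> {0,1}, take 1 (1->1 ok)
  t9 'y' -> {2}, take 2 (1->2 ok)
  t10 'y' -> {2}, take 2 (2->2 ok)
  t11 'z' -> {0,1}, take 0 (2->0 ok)
  t12 'x' -> {3}, take 3 (0->3 ok)
  t13 'z' -> {0,1}, take 0 (3->0 ok)
  t14 'z' -> {0,1}, take 0 (0->0 ok)
  t15 'x' -> {3}, take 3 (0->3 ok)
  t16 'z' -> {0,1}, take 1 (3->1 ok)
  t17 'z' -> {0,1}, take 0 (1->0 ok)
  t18 'x' -> {3}, take 3 (0->3 ok)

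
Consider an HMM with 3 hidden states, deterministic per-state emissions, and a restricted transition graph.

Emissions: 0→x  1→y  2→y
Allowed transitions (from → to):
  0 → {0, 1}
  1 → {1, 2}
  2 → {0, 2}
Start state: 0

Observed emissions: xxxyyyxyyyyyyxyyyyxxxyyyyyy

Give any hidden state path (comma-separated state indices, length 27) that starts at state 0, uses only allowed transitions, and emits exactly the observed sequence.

0,0,0,1,1,2,0,1,1,2,2,2,2,0,1,2,2,2,0,0,0,1,1,1,1,1,2

  pos 0: x in {0}, choose 0; start
  pos 1: x in {0}, choose 0; 0->0 ok
  pos 2: x in {0}, choose 0; 0->0 ok
  pos 3: y in {1,2}, choose 1; 0->1 ok
  pos 4: y in {1,2}, choose 1; 1->1 ok
  pos 5: y in {1,2}, choose 2; 1->2 ok
  pos 6: x in {0}, choose 0; 2->0 ok
  pos 7: y in {1,2}, choose 1; 0->1 ok
  pos 8: y in {1,2}, choose 1; 1->1 ok
  pos 9: y in {1,2}, choose 2; 1->2 ok
  pos 10: y in {1,2}, choose 2; 2->2 ok
  pos 11: y in {1,2}, choose 2; 2->2 ok
  pos 12: y in {1,2}, choose 2; 2->2 ok
  pos 13: x in {0}, choose 0; 2->0 ok
  pos 14: y in {1,2}, choose 1; 0->1 ok
  pos 15: y in {1,2}, choose 2; 1->2 ok
  pos 16: y in {1,2}, choose 2; 2->2 ok
  pos 17: y in {1,2}, choose 2; 2->2 ok
  pos 18: x in {0}, choose 0; 2->0 ok
  pos 19: x in {0}, choose 0; 0->0 ok
  pos 20: x in {0}, choose 0; 0->0 ok
  pos 21: y in {1,2}, choose 1; 0->1 ok
  pos 22: y in {1,2}, choose 1; 1->1 ok
  pos 23: y in {1,2}, choose 1; 1->1 ok
  pos 24: y in {1,2}, choose 1; 1->1 ok
  pos 25: y in {1,2}, choose 1; 1->1 ok
  pos 26: y in {1,2}, choose 2; 1->2 ok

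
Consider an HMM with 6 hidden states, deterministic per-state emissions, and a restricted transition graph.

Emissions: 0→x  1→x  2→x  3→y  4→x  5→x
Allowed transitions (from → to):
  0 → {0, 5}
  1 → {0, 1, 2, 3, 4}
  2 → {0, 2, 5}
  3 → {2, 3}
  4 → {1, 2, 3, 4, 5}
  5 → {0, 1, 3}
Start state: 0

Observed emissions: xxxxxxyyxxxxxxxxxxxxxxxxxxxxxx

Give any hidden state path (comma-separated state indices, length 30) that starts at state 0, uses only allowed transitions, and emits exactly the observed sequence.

0,0,5,1,2,5,3,3,2,2,5,1,4,5,0,0,0,5,0,0,0,5,1,1,0,0,5,1,1,0

  0: obs=x cand={0,1,2,4,5} pick 0 [start]
  1: obs=x cand={0,1,2,4,5} pick 0 [0->0 ok]
  2: obs=x cand={0,1,2,4,5} pick 5 [0->5 ok]
  3: obs=x cand={0,1,2,4,5} pick 1 [5->1 ok]
  4: obs=x cand={0,1,2,4,5} pick 2 [1->2 ok]
  5: obs=x cand={0,1,2,4,5} pick 5 [2->5 ok]
  6: obs=y cand={3} pick 3 [5->3 ok]
  7: obs=y cand={3} pick 3 [3->3 ok]
  8: obs=x cand={0,1,2,4,5} pick 2 [3->2 ok]
  9: obs=x cand={0,1,2,4,5} pick 2 [2->2 ok]
  10: obs=x cand={0,1,2,4,5} pick 5 [2->5 ok]
  11: obs=x cand={0,1,2,4,5} pick 1 [5->1 ok]
  12: obs=x cand={0,1,2,4,5} pick 4 [1->4 ok]
  13: obs=x cand={0,1,2,4,5} pick 5 [4->5 ok]
  14: obs=x cand={0,1,2,4,5} pick 0 [5->0 ok]
  15: obs=x cand={0,1,2,4,5} pick 0 [0->0 ok]
  16: obs=x cand={0,1,2,4,5} pick 0 [0->0 ok]
  17: obs=x cand={0,1,2,4,5} pick 5 [0->5 ok]
  18: obs=x cand={0,1,2,4,5} pick 0 [5->0 ok]
  19: obs=x cand={0,1,2,4,5} pick 0 [0->0 ok]
  20: obs=x cand={0,1,2,4,5} pick 0 [0->0 ok]
  21: obs=x cand={0,1,2,4,5} pick 5 [0->5 ok]
  22: obs=x cand={0,1,2,4,5} pick 1 [5->1 ok]
  23: obs=x cand={0,1,2,4,5} pick 1 [1->1 ok]
  24: obs=x cand={0,1,2,4,5} pick 0 [1->0 ok]
  25: obs=x cand={0,1,2,4,5} pick 0 [0->0 ok]
  26: obs=x cand={0,1,2,4,5} pick 5 [0->5 ok]
  27: obs=x cand={0,1,2,4,5} pick 1 [5->1 ok]
  28: obs=x cand={0,1,2,4,5} pick 1 [1->1 ok]
  29: obs=x cand={0,1,2,4,5} pick 0 [1->0 ok]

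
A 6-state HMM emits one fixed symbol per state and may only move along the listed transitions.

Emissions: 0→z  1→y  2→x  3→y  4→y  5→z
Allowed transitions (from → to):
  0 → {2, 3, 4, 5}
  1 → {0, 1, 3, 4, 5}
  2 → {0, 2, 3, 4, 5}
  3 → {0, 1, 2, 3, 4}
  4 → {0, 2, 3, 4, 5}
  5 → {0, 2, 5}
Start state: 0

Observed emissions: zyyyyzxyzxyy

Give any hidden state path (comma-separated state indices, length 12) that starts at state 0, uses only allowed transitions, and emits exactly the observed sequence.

0,3,3,1,4,5,2,4,0,2,3,1

  pos 0: z in {0,5}, choose 0; start
  pos 1: y in {1,3,4}, choose 3; 0->3 ok
  pos 2: y in {1,3,4}, choose 3; 3->3 ok
  pos 3: y in {1,3,4}, choose 1; 3->1 ok
  pos 4: y in {1,3,4}, choose 4; 1->4 ok
  pos 5: z in {0,5}, choose 5; 4->5 ok
  pos 6: x in {2}, choose 2; 5->2 ok
  pos 7: y in {1,3,4}, choose 4; 2->4 ok
  pos 8: z in {0,5}, choose 0; 4->0 ok
  pos 9: x in {2}, choose 2; 0->2 ok
  pos 10: y in {1,3,4}, choose 3; 2->3 ok
  pos 11: y in {1,3,4}, choose 1; 3->1 ok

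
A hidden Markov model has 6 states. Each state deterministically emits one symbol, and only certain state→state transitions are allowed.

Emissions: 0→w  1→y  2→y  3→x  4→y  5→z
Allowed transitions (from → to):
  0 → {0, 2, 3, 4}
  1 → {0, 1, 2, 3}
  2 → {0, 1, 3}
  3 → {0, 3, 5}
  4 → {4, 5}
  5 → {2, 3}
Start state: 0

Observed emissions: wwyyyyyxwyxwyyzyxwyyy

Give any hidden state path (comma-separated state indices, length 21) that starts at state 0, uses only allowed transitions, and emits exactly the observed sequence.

0,0,2,1,1,2,1,3,0,2,3,0,4,4,5,2,3,0,2,1,2

  pos 0: w in {0}, choose 0; start
  pos 1: w in {0}, choose 0; 0->0 ok
  pos 2: y in {1,2,4}, choose 2; 0->2 ok
  pos 3: y in {1,2,4}, choose 1; 2->1 ok
  pos 4: y in {1,2,4}, choose 1; 1->1 ok
  pos 5: y in {1,2,4}, choose 2; 1->2 ok
  pos 6: y in {1,2,4}, choose 1; 2->1 ok
  pos 7: x in {3}, choose 3; 1->3 ok
  pos 8: w in {0}, choose 0; 3->0 ok
  pos 9: y in {1,2,4}, choose 2; 0->2 ok
  pos 10: x in {3}, choose 3; 2->3 ok
  pos 11: w in {0}, choose 0; 3->0 ok
  pos 12: y in {1,2,4}, choose 4; 0->4 ok
  pos 13: y in {1,2,4}, choose 4; 4->4 ok
  pos 14: z in {5}, choose 5; 4->5 ok
  pos 15: y in {1,2,4}, choose 2; 5->2 ok
  pos 16: x in {3}, choose 3; 2->3 ok
  pos 17: w in {0}, choose 0; 3->0 ok
  pos 18: y in {1,2,4}, choose 2; 0->2 ok
  pos 19: y in {1,2,4}, choose 1; 2->1 ok
  pos 20: y in {1,2,4}, choose 2; 1->2 ok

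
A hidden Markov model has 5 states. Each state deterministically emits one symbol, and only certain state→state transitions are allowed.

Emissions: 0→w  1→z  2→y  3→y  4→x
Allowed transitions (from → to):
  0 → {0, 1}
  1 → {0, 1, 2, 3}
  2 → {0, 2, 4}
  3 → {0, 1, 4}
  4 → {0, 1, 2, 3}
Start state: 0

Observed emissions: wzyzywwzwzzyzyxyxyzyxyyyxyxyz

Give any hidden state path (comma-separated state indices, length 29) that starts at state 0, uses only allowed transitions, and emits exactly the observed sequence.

0,1,3,1,3,0,0,1,0,1,1,3,1,2,4,2,4,3,1,2,4,2,2,2,4,2,4,3,1

  pos 0: w in {0}, choose 0; start
  pos 1: z in {1}, choose 1; 0->1 ok
  pos 2: y in {2,3}, choose 3; 1->3 ok
  pos 3: z in {1}, choose 1; 3->1 ok
  pos 4: y in {2,3}, choose 3; 1->3 ok
  pos 5: w in {0}, choose 0; 3->0 ok
  pos 6: w in {0}, choose 0; 0->0 ok
  pos 7: z in {1}, choose 1; 0->1 ok
  pos 8: w in {0}, choose 0; 1->0 ok
  pos 9: z in {1}, choose 1; 0->1 ok
  pos 10: z in {1}, choose 1; 1->1 ok
  pos 11: y in {2,3}, choose 3; 1->3 ok
  pos 12: z in {1}, choose 1; 3->1 ok
  pos 13: y in {2,3}, choose 2; 1->2 ok
  pos 14: x in {4}, choose 4; 2->4 ok
  pos 15: y in {2,3}, choose 2; 4->2 ok
  pos 16: x in {4}, choose 4; 2->4 ok
  pos 17: y in {2,3}, choose 3; 4->3 ok
  pos 18: z in {1}, choose 1; 3->1 ok
  pos 19: y in {2,3}, choose 2; 1->2 ok
  pos 20: x in {4}, choose 4; 2->4 ok
  pos 21: y in {2,3}, choose 2; 4->2 ok
  pos 22: y in {2,3}, choose 2; 2->2 ok
  pos 23: y in {2,3}, choose 2; 2->2 ok
  pos 24: x in {4}, choose 4; 2->4 ok
  pos 25: y in {2,3}, choose 2; 4->2 ok
  pos 26: x in {4}, choose 4; 2->4 ok
  pos 27: y in {2,3}, choose 3; 4->3 ok
  pos 28: z in {1}, choose 1; 3->1 ok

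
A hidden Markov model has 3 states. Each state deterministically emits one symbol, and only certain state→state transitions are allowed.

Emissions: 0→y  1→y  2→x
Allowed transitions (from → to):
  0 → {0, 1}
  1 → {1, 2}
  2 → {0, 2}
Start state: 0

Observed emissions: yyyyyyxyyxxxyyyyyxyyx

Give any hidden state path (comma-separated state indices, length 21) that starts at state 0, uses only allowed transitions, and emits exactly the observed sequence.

  [0] y  {0,1}  => 0  start
  [1] y  {0,1}  => 0  0->0 ok
  [2] y  {0,1}  => 0  0->0 ok
  [3] y  {0,1}  => 0  0->0 ok
  [4] y  {0,1}  => 1  0->1 ok
  [5] y  {0,1}  => 1  1->1 ok
  [6] x  {2}  => 2  1->2 ok
  [7] y  {0,1}  => 0  2->0 ok
  [8] y  {0,1}  => 1  0->1 ok
  [9] x  {2}  => 2  1->2 ok
  [10] x  {2}  => 2  2->2 ok
  [11] x  {2}  => 2  2->2 ok
  [12] y  {0,1}  => 0  2->0 ok
  [13] y  {0,1}  => 0  0->0 ok
  [14] y  {0,1}  => 0  0->0 ok
  [15] y  {0,1}  => 0  0->0 ok
  [16] y  {0,1}  => 1  0->1 ok
  [17] x  {2}  => 2  1->2 ok
  [18] y  {0,1}  => 0  2->0 ok
  [19] y  {0,1}  => 1  0->1 ok
  [20] x  {2}  => 2  1->2 ok

0,0,0,0,1,1,2,0,1,2,2,2,0,0,0,0,1,2,0,1,2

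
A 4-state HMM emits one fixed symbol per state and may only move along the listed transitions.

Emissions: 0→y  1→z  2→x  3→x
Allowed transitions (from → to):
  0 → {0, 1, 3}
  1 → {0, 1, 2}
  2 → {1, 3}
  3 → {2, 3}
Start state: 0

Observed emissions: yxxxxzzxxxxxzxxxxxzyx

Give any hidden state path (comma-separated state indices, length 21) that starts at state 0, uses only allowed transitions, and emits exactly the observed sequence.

  t0 'y' -> {0}, take 0 (start)
  t1 'x' -> {2,3}, take 3 (0->3 ok)
  t2 'x' -> {2,3}, take 3 (3->3 ok)
  t3 'x' -> {2,3}, take 3 (3->3 ok)
  t4 'x' -> {2,3}, take 2 (3->2 ok)
  t5 'z' -> {1}, take 1 (2->1 ok)
  t6 'z' -> {1}, take 1 (1->1 ok)
  t7 'x' -> {2,3}, take 2 (1->2 ok)
  t8 'x' -> {2,3}, take 3 (2->3 ok)
  t9 'x' -> {2,3}, take 3 (3->3 ok)
  t10 'x' -> {2,3}, take 3 (3->3 ok)
  t11 'x' -> {2,3}, take 2 (3->2 ok)
  t12 'z' -> {1}, take 1 (2->1 ok)
  t13 'x' -> {2,3}, take 2 (1->2 ok)
  t14 'x' -> {2,3}, take 3 (2->3 ok)
  t15 'x' -> {2,3}, take 3 (3->3 ok)
  t16 'x' -> {2,3}, take 3 (3->3 ok)
  t17 'x' -> {2,3}, take 2 (3->2 ok)
  t18 'z' -> {1}, take 1 (2->1 ok)
  t19 'y' -> {0}, take 0 (1->0 ok)
  t20 'x' -> {2,3}, take 3 (0->3 ok)

0,3,3,3,2,1,1,2,3,3,3,2,1,2,3,3,3,2,1,0,3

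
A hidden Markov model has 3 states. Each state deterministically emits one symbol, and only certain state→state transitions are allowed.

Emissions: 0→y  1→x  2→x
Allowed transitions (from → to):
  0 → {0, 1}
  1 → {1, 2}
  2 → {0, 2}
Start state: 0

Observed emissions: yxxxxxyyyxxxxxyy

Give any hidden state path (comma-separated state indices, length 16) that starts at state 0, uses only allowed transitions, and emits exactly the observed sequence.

0,1,1,1,2,2,0,0,0,1,1,2,2,2,0,0

  [0] y  {0}  => 0  start
  [1] x  {1,2}  => 1  0->1 ok
  [2] x  {1,2}  => 1  1->1 ok
  [3] x  {1,2}  => 1  1->1 ok
  [4] x  {1,2}  => 2  1->2 ok
  [5] x  {1,2}  => 2  2->2 ok
  [6] y  {0}  => 0  2->0 ok
  [7] y  {0}  => 0  0->0 ok
  [8] y  {0}  => 0  0->0 ok
  [9] x  {1,2}  => 1  0->1 ok
  [10] x  {1,2}  => 1  1->1 ok
  [11] x  {1,2}  => 2  1->2 ok
  [12] x  {1,2}  => 2  2->2 ok
  [13] x  {1,2}  => 2  2->2 ok
  [14] y  {0}  => 0  2->0 ok
  [15] y  {0}  => 0  0->0 ok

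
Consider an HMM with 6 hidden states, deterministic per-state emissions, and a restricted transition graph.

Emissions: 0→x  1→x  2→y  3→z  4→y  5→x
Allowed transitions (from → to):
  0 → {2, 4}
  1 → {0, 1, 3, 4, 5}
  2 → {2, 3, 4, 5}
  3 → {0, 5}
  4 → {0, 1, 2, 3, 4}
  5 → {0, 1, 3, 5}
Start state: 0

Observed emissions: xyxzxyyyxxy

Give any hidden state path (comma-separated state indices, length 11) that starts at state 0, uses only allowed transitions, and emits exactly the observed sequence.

0,4,1,3,0,2,4,4,1,0,2

  [0] x  {0,1,5}  => 0  start
  [1] y  {2,4}  => 4  0->4 ok
  [2] x  {0,1,5}  => 1  4->1 ok
  [3] z  {3}  => 3  1->3 ok
  [4] x  {0,1,5}  => 0  3->0 ok
  [5] y  {2,4}  => 2  0->2 ok
  [6] y  {2,4}  => 4  2->4 ok
  [7] y  {2,4}  => 4  4->4 ok
  [8] x  {0,1,5}  => 1  4->1 ok
  [9] x  {0,1,5}  => 0  1->0 ok
  [10] y  {2,4}  => 2  0->2 ok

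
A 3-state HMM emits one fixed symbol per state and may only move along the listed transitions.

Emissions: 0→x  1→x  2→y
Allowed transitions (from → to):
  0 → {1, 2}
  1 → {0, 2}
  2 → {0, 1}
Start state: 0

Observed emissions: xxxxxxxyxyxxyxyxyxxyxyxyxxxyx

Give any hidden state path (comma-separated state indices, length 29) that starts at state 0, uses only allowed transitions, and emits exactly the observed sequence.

  t0 'x' -> {0,1}, take 0 (start)
  t1 'x' -> {0,1}, take 1 (0->1 ok)
  t2 'x' -> {0,1}, take 0 (1->0 ok)
  t3 'x' -> {0,1}, take 1 (0->1 ok)
  t4 'x' -> {0,1}, take 0 (1->0 ok)
  t5 'x' -> {0,1}, take 1 (0->1 ok)
  t6 'x' -> {0,1}, take 0 (1->0 ok)
  t7 'y' -> {2}, take 2 (0->2 ok)
  t8 'x' -> {0,1}, take 1 (2->1 ok)
  t9 'y' -> {2}, take 2 (1->2 ok)
  t10 'x' -> {0,1}, take 0 (2->0 ok)
  t11 'x' -> {0,1}, take 1 (0->1 ok)
  t12 'y' -> {2}, take 2 (1->2 ok)
  t13 'x' -> {0,1}, take 0 (2->0 ok)
  t14 'y' -> {2}, take 2 (0->2 ok)
  t15 'x' -> {0,1}, take 0 (2->0 ok)
  t16 'y' -> {2}, take 2 (0->2 ok)
  t17 'x' -> {0,1}, take 1 (2->1 ok)
  t18 'x' -> {0,1}, take 0 (1->0 ok)
  t19 'y' -> {2}, take 2 (0->2 ok)
  t20 'x' -> {0,1}, take 1 (2->1 ok)
  t21 'y' -> {2}, take 2 (1->2 ok)
  t22 'x' -> {0,1}, take 1 (2->1 ok)
  t23 'y' -> {2}, take 2 (1->2 ok)
  t24 'x' -> {0,1}, take 1 (2->1 ok)
  t25 'x' -> {0,1}, take 0 (1->0 ok)
  t26 'x' -> {0,1}, take 1 (0->1 ok)
  t27 'y' -> {2}, take 2 (1->2 ok)
  t28 'x' -> {0,1}, take 0 (2->0 ok)

0,1,0,1,0,1,0,2,1,2,0,1,2,0,2,0,2,1,0,2,1,2,1,2,1,0,1,2,0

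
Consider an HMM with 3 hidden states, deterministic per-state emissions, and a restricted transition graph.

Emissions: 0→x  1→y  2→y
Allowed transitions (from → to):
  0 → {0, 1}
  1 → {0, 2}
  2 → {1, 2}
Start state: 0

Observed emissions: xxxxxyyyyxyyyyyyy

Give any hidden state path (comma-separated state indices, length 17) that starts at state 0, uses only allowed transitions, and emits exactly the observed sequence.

  t0 'x' -> {0}, take 0 (start)
  t1 'x' -> {0}, take 0 (0->0 ok)
  t2 'x' -> {0}, take 0 (0->0 ok)
  t3 'x' -> {0}, take 0 (0->0 ok)
  t4 'x' -> {0}, take 0 (0->0 ok)
  t5 'y' -> {1,2}, take 1 (0->1 ok)
  t6 'y' -> {1,2}, take 2 (1->2 ok)
  t7 'y' -> {1,2}, take 2 (2->2 ok)
  t8 'y' -> {1,2}, take 1 (2->1 ok)
  t9 'x' -> {0}, take 0 (1->0 ok)
  t10 'y' -> {1,2}, take 1 (0->1 ok)
  t11 'y' -> {1,2}, take 2 (1->2 ok)
  t12 'y' -> {1,2}, take 1 (2->1 ok)
  t13 'y' -> {1,2}, take 2 (1->2 ok)
  t14 'y' -> {1,2}, take 2 (2->2 ok)
  t15 'y' -> {1,2}, take 1 (2->1 ok)
  t16 'y' -> {1,2}, take 2 (1->2 ok)

0,0,0,0,0,1,2,2,1,0,1,2,1,2,2,1,2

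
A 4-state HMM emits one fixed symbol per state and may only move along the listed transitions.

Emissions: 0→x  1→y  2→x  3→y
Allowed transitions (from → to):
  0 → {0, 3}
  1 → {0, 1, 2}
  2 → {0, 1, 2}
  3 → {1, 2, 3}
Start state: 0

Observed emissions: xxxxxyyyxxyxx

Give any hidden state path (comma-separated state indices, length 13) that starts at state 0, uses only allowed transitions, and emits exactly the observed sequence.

  [0] x  {0,2}  => 0  start
  [1] x  {0,2}  => 0  0->0 ok
  [2] x  {0,2}  => 0  0->0 ok
  [3] x  {0,2}  => 0  0->0 ok
  [4] x  {0,2}  => 0  0->0 ok
  [5] y  {1,3}  => 3  0->3 ok
  [6] y  {1,3}  => 3  3->3 ok
  [7] y  {1,3}  => 1  3->1 ok
  [8] x  {0,2}  => 2  1->2 ok
  [9] x  {0,2}  => 0  2->0 ok
  [10] y  {1,3}  => 3  0->3 ok
  [11] x  {0,2}  => 2  3->2 ok
  [12] x  {0,2}  => 2  2->2 ok

0,0,0,0,0,3,3,1,2,0,3,2,2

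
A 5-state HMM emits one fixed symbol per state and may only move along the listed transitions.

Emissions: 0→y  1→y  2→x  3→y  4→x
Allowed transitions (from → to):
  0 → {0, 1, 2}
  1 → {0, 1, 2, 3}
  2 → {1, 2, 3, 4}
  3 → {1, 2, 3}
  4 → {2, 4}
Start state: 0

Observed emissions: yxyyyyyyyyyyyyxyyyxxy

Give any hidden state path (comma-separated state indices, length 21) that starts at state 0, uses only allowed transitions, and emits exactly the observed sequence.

0,2,1,3,3,3,1,0,0,1,1,1,3,1,2,3,3,3,2,2,3

  pos 0: y in {0,1,3}, choose 0; start
  pos 1: x in {2,4}, choose 2; 0->2 ok
  pos 2: y in {0,1,3}, choose 1; 2->1 ok
  pos 3: y in {0,1,3}, choose 3; 1->3 ok
  pos 4: y in {0,1,3}, choose 3; 3->3 ok
  pos 5: y in {0,1,3}, choose 3; 3->3 ok
  pos 6: y in {0,1,3}, choose 1; 3->1 ok
  pos 7: y in {0,1,3}, choose 0; 1->0 ok
  pos 8: y in {0,1,3}, choose 0; 0->0 ok
  pos 9: y in {0,1,3}, choose 1; 0->1 ok
  pos 10: y in {0,1,3}, choose 1; 1->1 ok
  pos 11: y in {0,1,3}, choose 1; 1->1 ok
  pos 12: y in {0,1,3}, choose 3; 1->3 ok
  pos 13: y in {0,1,3}, choose 1; 3->1 ok
  pos 14: x in {2,4}, choose 2; 1->2 ok
  pos 15: y in {0,1,3}, choose 3; 2->3 ok
  pos 16: y in {0,1,3}, choose 3; 3->3 ok
  pos 17: y in {0,1,3}, choose 3; 3->3 ok
  pos 18: x in {2,4}, choose 2; 3->2 ok
  pos 19: x in {2,4}, choose 2; 2->2 ok
  pos 20: y in {0,1,3}, choose 3; 2->3 ok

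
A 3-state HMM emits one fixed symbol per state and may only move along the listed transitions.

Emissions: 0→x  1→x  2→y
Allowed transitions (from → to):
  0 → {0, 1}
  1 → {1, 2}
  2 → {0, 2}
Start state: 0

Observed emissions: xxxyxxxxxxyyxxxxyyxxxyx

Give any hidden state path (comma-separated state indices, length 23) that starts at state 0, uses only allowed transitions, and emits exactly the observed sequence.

  t0 'x' -> {0,1}, take 0 (start)
  t1 'x' -> {0,1}, take 1 (0->1 ok)
  t2 'x' -> {0,1}, take 1 (1->1 ok)
  t3 'y' -> {2}, take 2 (1->2 ok)
  t4 'x' -> {0,1}, take 0 (2->0 ok)
  t5 'x' -> {0,1}, take 0 (0->0 ok)
  t6 'x' -> {0,1}, take 0 (0->0 ok)
  t7 'x' -> {0,1}, take 1 (0->1 ok)
  t8 'x' -> {0,1}, take 1 (1->1 ok)
  t9 'x' -> {0,1}, take 1 (1->1 ok)
  t10 'y' -> {2}, take 2 (1->2 ok)
  t11 'y' -> {2}, take 2 (2->2 ok)
  t12 'x' -> {0,1}, take 0 (2->0 ok)
  t13 'x' -> {0,1}, take 0 (0->0 ok)
  t14 'x' -> {0,1}, take 1 (0->1 ok)
  t15 'x' -> {0,1}, take 1 (1->1 ok)
  t16 'y' -> {2}, take 2 (1->2 ok)
  t17 'y' -> {2}, take 2 (2->2 ok)
  t18 'x' -> {0,1}, take 0 (2->0 ok)
  t19 'x' -> {0,1}, take 0 (0->0 ok)
  t20 'x' -> {0,1}, take 1 (0->1 ok)
  t21 'y' -> {2}, take 2 (1->2 ok)
  t22 'x' -> {0,1}, take 0 (2->0 ok)

0,1,1,2,0,0,0,1,1,1,2,2,0,0,1,1,2,2,0,0,1,2,0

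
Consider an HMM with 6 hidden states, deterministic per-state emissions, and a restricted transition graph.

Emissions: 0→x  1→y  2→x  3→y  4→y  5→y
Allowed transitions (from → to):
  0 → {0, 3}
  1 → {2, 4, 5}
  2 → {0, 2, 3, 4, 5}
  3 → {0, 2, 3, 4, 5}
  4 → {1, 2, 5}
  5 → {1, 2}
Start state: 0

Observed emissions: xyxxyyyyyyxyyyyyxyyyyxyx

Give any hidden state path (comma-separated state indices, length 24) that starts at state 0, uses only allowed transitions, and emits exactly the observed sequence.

  t0 'x' -> {0,2}, take 0 (start)
  t1 'y' -> {1,3,4,5}, take 3 (0->3 ok)
  t2 'x' -> {0,2}, take 2 (3->2 ok)
  t3 'x' -> {0,2}, take 2 (2->2 ok)
  t4 'y' -> {1,3,4,5}, take 4 (2->4 ok)
  t5 'y' -> {1,3,4,5}, take 1 (4->1 ok)
  t6 'y' -> {1,3,4,5}, take 4 (1->4 ok)
  t7 'y' -> {1,3,4,5}, take 1 (4->1 ok)
  t8 'y' -> {1,3,4,5}, take 4 (1->4 ok)
  t9 'y' -> {1,3,4,5}, take 5 (4->5 ok)
  t10 'x' -> {0,2}, take 2 (5->2 ok)
  t11 'y' -> {1,3,4,5}, take 4 (2->4 ok)
  t12 'y' -> {1,3,4,5}, take 1 (4->1 ok)
  t13 'y' -> {1,3,4,5}, take 4 (1->4 ok)
  t14 'y' -> {1,3,4,5}, take 1 (4->1 ok)
  t15 'y' -> {1,3,4,5}, take 4 (1->4 ok)
  t16 'x' -> {0,2}, take 2 (4->2 ok)
  t17 'y' -> {1,3,4,5}, take 4 (2->4 ok)
  t18 'y' -> {1,3,4,5}, take 1 (4->1 ok)
  t19 'y' -> {1,3,4,5}, take 4 (1->4 ok)
  t20 'y' -> {1,3,4,5}, take 5 (4->5 ok)
  t21 'x' -> {0,2}, take 2 (5->2 ok)
  t22 'y' -> {1,3,4,5}, take 3 (2->3 ok)
  t23 'x' -> {0,2}, take 0 (3->0 ok)

0,3,2,2,4,1,4,1,4,5,2,4,1,4,1,4,2,4,1,4,5,2,3,0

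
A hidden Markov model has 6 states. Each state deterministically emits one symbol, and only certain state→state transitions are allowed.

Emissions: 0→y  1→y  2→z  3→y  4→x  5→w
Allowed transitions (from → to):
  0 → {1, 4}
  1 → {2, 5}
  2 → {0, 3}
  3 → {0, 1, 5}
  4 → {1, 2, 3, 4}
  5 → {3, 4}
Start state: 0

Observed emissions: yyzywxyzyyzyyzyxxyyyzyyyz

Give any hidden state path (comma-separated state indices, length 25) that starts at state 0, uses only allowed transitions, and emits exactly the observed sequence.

0,1,2,3,5,4,1,2,0,1,2,0,1,2,0,4,4,3,0,1,2,3,0,1,2

  [0] y  {0,1,3}  => 0  start
  [1] y  {0,1,3}  => 1  0->1 ok
  [2] z  {2}  => 2  1->2 ok
  [3] y  {0,1,3}  => 3  2->3 ok
  [4] w  {5}  => 5  3->5 ok
  [5] x  {4}  => 4  5->4 ok
  [6] y  {0,1,3}  => 1  4->1 ok
  [7] z  {2}  => 2  1->2 ok
  [8] y  {0,1,3}  => 0  2->0 ok
  [9] y  {0,1,3}  => 1  0->1 ok
  [10] z  {2}  => 2  1->2 ok
  [11] y  {0,1,3}  => 0  2->0 ok
  [12] y  {0,1,3}  => 1  0->1 ok
  [13] z  {2}  => 2  1->2 ok
  [14] y  {0,1,3}  => 0  2->0 ok
  [15] x  {4}  => 4  0->4 ok
  [16] x  {4}  => 4  4->4 ok
  [17] y  {0,1,3}  => 3  4->3 ok
  [18] y  {0,1,3}  => 0  3->0 ok
  [19] y  {0,1,3}  => 1  0->1 ok
  [20] z  {2}  => 2  1->2 ok
  [21] y  {0,1,3}  => 3  2->3 ok
  [22] y  {0,1,3}  => 0  3->0 ok
  [23] y  {0,1,3}  => 1  0->1 ok
  [24] z  {2}  => 2  1->2 ok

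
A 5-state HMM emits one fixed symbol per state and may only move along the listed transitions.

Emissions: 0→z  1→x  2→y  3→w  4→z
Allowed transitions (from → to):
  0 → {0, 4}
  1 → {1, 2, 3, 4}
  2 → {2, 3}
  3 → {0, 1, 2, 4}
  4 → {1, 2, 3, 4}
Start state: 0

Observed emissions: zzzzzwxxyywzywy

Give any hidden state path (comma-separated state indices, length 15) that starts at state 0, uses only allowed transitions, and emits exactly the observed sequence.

0,0,0,0,4,3,1,1,2,2,3,4,2,3,2

  [0] z  {0,4}  => 0  start
  [1] z  {0,4}  => 0  0->0 ok
  [2] z  {0,4}  => 0  0->0 ok
  [3] z  {0,4}  => 0  0->0 ok
  [4] z  {0,4}  => 4  0->4 ok
  [5] w  {3}  => 3  4->3 ok
  [6] x  {1}  => 1  3->1 ok
  [7] x  {1}  => 1  1->1 ok
  [8] y  {2}  => 2  1->2 ok
  [9] y  {2}  => 2  2->2 ok
  [10] w  {3}  => 3  2->3 ok
  [11] z  {0,4}  => 4  3->4 ok
  [12] y  {2}  => 2  4->2 ok
  [13] w  {3}  => 3  2->3 ok
  [14] y  {2}  => 2  3->2 ok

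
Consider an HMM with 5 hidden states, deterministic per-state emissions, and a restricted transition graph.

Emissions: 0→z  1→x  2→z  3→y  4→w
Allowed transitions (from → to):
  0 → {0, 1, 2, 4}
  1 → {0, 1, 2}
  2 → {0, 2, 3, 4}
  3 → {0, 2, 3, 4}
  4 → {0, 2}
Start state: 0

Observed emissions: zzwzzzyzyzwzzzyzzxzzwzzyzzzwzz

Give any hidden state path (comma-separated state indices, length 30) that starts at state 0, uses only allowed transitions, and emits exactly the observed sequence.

0,0,4,0,0,2,3,2,3,0,4,0,0,2,3,2,0,1,0,2,4,2,2,3,0,2,2,4,0,2

  0: obs=z cand={0,2} pick 0 [start]
  1: obs=z cand={0,2} pick 0 [0->0 ok]
  2: obs=w cand={4} pick 4 [0->4 ok]
  3: obs=z cand={0,2} pick 0 [4->0 ok]
  4: obs=z cand={0,2} pick 0 [0->0 ok]
  5: obs=z cand={0,2} pick 2 [0->2 ok]
  6: obs=y cand={3} pick 3 [2->3 ok]
  7: obs=z cand={0,2} pick 2 [3->2 ok]
  8: obs=y cand={3} pick 3 [2->3 ok]
  9: obs=z cand={0,2} pick 0 [3->0 ok]
  10: obs=w cand={4} pick 4 [0->4 ok]
  11: obs=z cand={0,2} pick 0 [4->0 ok]
  12: obs=z cand={0,2} pick 0 [0->0 ok]
  13: obs=z cand={0,2} pick 2 [0->2 ok]
  14: obs=y cand={3} pick 3 [2->3 ok]
  15: obs=z cand={0,2} pick 2 [3->2 ok]
  16: obs=z cand={0,2} pick 0 [2->0 ok]
  17: obs=x cand={1} pick 1 [0->1 ok]
  18: obs=z cand={0,2} pick 0 [1->0 ok]
  19: obs=z cand={0,2} pick 2 [0->2 ok]
  20: obs=w cand={4} pick 4 [2->4 ok]
  21: obs=z cand={0,2} pick 2 [4->2 ok]
  22: obs=z cand={0,2} pick 2 [2->2 ok]
  23: obs=y cand={3} pick 3 [2->3 ok]
  24: obs=z cand={0,2} pick 0 [3->0 ok]
  25: obs=z cand={0,2} pick 2 [0->2 ok]
  26: obs=z cand={0,2} pick 2 [2->2 ok]
  27: obs=w cand={4} pick 4 [2->4 ok]
  28: obs=z cand={0,2} pick 0 [4->0 ok]
  29: obs=z cand={0,2} pick 2 [0->2 ok]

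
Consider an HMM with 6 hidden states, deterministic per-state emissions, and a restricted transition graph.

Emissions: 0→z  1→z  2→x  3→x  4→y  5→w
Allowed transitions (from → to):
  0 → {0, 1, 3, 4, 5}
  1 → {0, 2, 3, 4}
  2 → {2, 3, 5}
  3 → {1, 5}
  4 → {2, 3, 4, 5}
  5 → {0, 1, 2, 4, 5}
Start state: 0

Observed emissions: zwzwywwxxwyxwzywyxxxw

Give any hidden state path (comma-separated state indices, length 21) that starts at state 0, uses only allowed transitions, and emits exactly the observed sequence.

  pos 0: z in {0,1}, choose 0; start
  pos 1: w in {5}, choose 5; 0->5 ok
  pos 2: z in {0,1}, choose 0; 5->0 ok
  pos 3: w in {5}, choose 5; 0->5 ok
  pos 4: y in {4}, choose 4; 5->4 ok
  pos 5: w in {5}, choose 5; 4->5 ok
  pos 6: w in {5}, choose 5; 5->5 ok
  pos 7: x in {2,3}, choose 2; 5->2 ok
  pos 8: x in {2,3}, choose 3; 2->3 ok
  pos 9: w in {5}, choose 5; 3->5 ok
  pos 10: y in {4}, choose 4; 5->4 ok
  pos 11: x in {2,3}, choose 3; 4->3 ok
  pos 12: w in {5}, choose 5; 3->5 ok
  pos 13: z in {0,1}, choose 1; 5->1 ok
  pos 14: y in {4}, choose 4; 1->4 ok
  pos 15: w in {5}, choose 5; 4->5 ok
  pos 16: y in {4}, choose 4; 5->4 ok
  pos 17: x in {2,3}, choose 2; 4->2 ok
  pos 18: x in {2,3}, choose 2; 2->2 ok
  pos 19: x in {2,3}, choose 2; 2->2 ok
  pos 20: w in {5}, choose 5; 2->5 ok

0,5,0,5,4,5,5,2,3,5,4,3,5,1,4,5,4,2,2,2,5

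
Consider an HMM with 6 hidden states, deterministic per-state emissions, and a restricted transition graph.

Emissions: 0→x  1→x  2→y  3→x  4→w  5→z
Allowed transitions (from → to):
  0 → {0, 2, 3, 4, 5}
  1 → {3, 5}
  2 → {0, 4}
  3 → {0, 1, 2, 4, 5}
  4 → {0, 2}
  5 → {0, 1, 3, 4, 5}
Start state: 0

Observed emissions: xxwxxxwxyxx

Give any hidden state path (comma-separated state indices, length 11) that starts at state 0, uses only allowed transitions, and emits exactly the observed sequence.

0,3,4,0,3,0,4,0,2,0,3

  0: obs=x cand={0,1,3} pick 0 [start]
  1: obs=x cand={0,1,3} pick 3 [0->3 ok]
  2: obs=w cand={4} pick 4 [3->4 ok]
  3: obs=x cand={0,1,3} pick 0 [4->0 ok]
  4: obs=x cand={0,1,3} pick 3 [0->3 ok]
  5: obs=x cand={0,1,3} pick 0 [3->0 ok]
  6: obs=w cand={4} pick 4 [0->4 ok]
  7: obs=x cand={0,1,3} pick 0 [4->0 ok]
  8: obs=y cand={2} pick 2 [0->2 ok]
  9: obs=x cand={0,1,3} pick 0 [2->0 ok]
  10: obs=x cand={0,1,3} pick 3 [0->3 ok]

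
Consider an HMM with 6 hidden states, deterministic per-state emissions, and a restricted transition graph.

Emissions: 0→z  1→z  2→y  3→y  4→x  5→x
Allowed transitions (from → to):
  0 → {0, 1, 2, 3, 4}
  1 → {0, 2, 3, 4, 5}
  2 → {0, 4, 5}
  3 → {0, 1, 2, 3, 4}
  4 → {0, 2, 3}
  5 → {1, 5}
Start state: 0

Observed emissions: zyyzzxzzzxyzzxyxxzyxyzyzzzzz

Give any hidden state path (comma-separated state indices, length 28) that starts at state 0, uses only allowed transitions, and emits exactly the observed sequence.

0,3,3,0,1,5,1,0,0,4,3,0,0,4,2,5,5,1,3,4,2,0,2,0,0,0,1,0

  [0] z  {0,1}  => 0  start
  [1] y  {2,3}  => 3  0->3 ok
  [2] y  {2,3}  => 3  3->3 ok
  [3] z  {0,1}  => 0  3->0 ok
  [4] z  {0,1}  => 1  0->1 ok
  [5] x  {4,5}  => 5  1->5 ok
  [6] z  {0,1}  => 1  5->1 ok
  [7] z  {0,1}  => 0  1->0 ok
  [8] z  {0,1}  => 0  0->0 ok
  [9] x  {4,5}  => 4  0->4 ok
  [10] y  {2,3}  => 3  4->3 ok
  [11] z  {0,1}  => 0  3->0 ok
  [12] z  {0,1}  => 0  0->0 ok
  [13] x  {4,5}  => 4  0->4 ok
  [14] y  {2,3}  => 2  4->2 ok
  [15] x  {4,5}  => 5  2->5 ok
  [16] x  {4,5}  => 5  5->5 ok
  [17] z  {0,1}  => 1  5->1 ok
  [18] y  {2,3}  => 3  1->3 ok
  [19] x  {4,5}  => 4  3->4 ok
  [20] y  {2,3}  => 2  4->2 ok
  [21] z  {0,1}  => 0  2->0 ok
  [22] y  {2,3}  => 2  0->2 ok
  [23] z  {0,1}  => 0  2->0 ok
  [24] z  {0,1}  => 0  0->0 ok
  [25] z  {0,1}  => 0  0->0 ok
  [26] z  {0,1}  => 1  0->1 ok
  [27] z  {0,1}  => 0  1->0 ok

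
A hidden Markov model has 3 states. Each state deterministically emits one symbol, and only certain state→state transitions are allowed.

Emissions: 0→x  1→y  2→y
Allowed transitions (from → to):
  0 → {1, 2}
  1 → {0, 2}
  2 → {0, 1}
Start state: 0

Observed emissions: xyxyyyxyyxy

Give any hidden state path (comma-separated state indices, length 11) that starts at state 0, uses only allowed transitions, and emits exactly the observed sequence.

  [0] x  {0}  => 0  start
  [1] y  {1,2}  => 2  0->2 ok
  [2] x  {0}  => 0  2->0 ok
  [3] y  {1,2}  => 2  0->2 ok
  [4] y  {1,2}  => 1  2->1 ok
  [5] y  {1,2}  => 2  1->2 ok
  [6] x  {0}  => 0  2->0 ok
  [7] y  {1,2}  => 2  0->2 ok
  [8] y  {1,2}  => 1  2->1 ok
  [9] x  {0}  => 0  1->0 ok
  [10] y  {1,2}  => 2  0->2 ok

0,2,0,2,1,2,0,2,1,0,2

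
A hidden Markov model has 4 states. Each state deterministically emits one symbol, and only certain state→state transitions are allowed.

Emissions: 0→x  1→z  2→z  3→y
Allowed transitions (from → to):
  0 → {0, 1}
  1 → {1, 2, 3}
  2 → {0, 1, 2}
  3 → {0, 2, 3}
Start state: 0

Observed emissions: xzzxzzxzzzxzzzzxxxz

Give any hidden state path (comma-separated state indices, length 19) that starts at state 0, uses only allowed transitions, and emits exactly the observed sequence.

  t0 'x' -> {0}, take 0 (start)
  t1 'z' -> {1,2}, take 1 (0->1 ok)
  t2 'z' -> {1,2}, take 2 (1->2 ok)
  t3 'x' -> {0}, take 0 (2->0 ok)
  t4 'z' -> {1,2}, take 1 (0->1 ok)
  t5 'z' -> {1,2}, take 2 (1->2 ok)
  t6 'x' -> {0}, take 0 (2->0 ok)
  t7 'z' -> {1,2}, take 1 (0->1 ok)
  t8 'z' -> {1,2}, take 1 (1->1 ok)
  t9 'z' -> {1,2}, take 2 (1->2 ok)
  t10 'x' -> {0}, take 0 (2->0 ok)
  t11 'z' -> {1,2}, take 1 (0->1 ok)
  t12 'z' -> {1,2}, take 2 (1->2 ok)
  t13 'z' -> {1,2}, take 2 (2->2 ok)
  t14 'z' -> {1,2}, take 2 (2->2 ok)
  t15 'x' -> {0}, take 0 (2->0 ok)
  t16 'x' -> {0}, take 0 (0->0 ok)
  t17 'x' -> {0}, take 0 (0->0 ok)
  t18 'z' -> {1,2}, take 1 (0->1 ok)

0,1,2,0,1,2,0,1,1,2,0,1,2,2,2,0,0,0,1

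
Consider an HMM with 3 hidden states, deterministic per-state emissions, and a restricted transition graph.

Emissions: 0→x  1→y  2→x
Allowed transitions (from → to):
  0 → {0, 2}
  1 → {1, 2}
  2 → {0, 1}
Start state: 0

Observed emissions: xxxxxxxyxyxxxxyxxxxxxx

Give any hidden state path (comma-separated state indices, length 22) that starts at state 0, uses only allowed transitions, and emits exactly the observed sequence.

0,0,2,0,2,0,2,1,2,1,2,0,0,2,1,2,0,0,2,0,0,0

  t0 'x' -> {0,2}, take 0 (start)
  t1 'x' -> {0,2}, take 0 (0->0 ok)
  t2 'x' -> {0,2}, take 2 (0->2 ok)
  t3 'x' -> {0,2}, take 0 (2->0 ok)
  t4 'x' -> {0,2}, take 2 (0->2 ok)
  t5 'x' -> {0,2}, take 0 (2->0 ok)
  t6 'x' -> {0,2}, take 2 (0->2 ok)
  t7 'y' -> {1}, take 1 (2->1 ok)
  t8 'x' -> {0,2}, take 2 (1->2 ok)
  t9 'y' -> {1}, take 1 (2->1 ok)
  t10 'x' -> {0,2}, take 2 (1->2 ok)
  t11 'x' -> {0,2}, take 0 (2->0 ok)
  t12 'x' -> {0,2}, take 0 (0->0 ok)
  t13 'x' -> {0,2}, take 2 (0->2 ok)
  t14 'y' -> {1}, take 1 (2->1 ok)
  t15 'x' -> {0,2}, take 2 (1->2 ok)
  t16 'x' -> {0,2}, take 0 (2->0 ok)
  t17 'x' -> {0,2}, take 0 (0->0 ok)
  t18 'x' -> {0,2}, take 2 (0->2 ok)
  t19 'x' -> {0,2}, take 0 (2->0 ok)
  t20 'x' -> {0,2}, take 0 (0->0 ok)
  t21 'x' -> {0,2}, take 0 (0->0 ok)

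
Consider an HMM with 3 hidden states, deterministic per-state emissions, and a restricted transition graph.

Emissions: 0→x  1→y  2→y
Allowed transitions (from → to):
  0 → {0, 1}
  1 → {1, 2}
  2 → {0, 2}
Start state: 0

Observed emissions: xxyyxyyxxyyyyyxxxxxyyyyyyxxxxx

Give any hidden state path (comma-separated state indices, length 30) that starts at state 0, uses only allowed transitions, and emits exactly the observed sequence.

  [0] x  {0}  => 0  start
  [1] x  {0}  => 0  0->0 ok
  [2] y  {1,2}  => 1  0->1 ok
  [3] y  {1,2}  => 2  1->2 ok
  [4] x  {0}  => 0  2->0 ok
  [5] y  {1,2}  => 1  0->1 ok
  [6] y  {1,2}  => 2  1->2 ok
  [7] x  {0}  => 0  2->0 ok
  [8] x  {0}  => 0  0->0 ok
  [9] y  {1,2}  => 1  0->1 ok
  [10] y  {1,2}  => 1  1->1 ok
  [11] y  {1,2}  => 1  1->1 ok
  [12] y  {1,2}  => 2  1->2 ok
  [13] y  {1,2}  => 2  2->2 ok
  [14] x  {0}  => 0  2->0 ok
  [15] x  {0}  => 0  0->0 ok
  [16] x  {0}  => 0  0->0 ok
  [17] x  {0}  => 0  0->0 ok
  [18] x  {0}  => 0  0->0 ok
  [19] y  {1,2}  => 1  0->1 ok
  [20] y  {1,2}  => 1  1->1 ok
  [21] y  {1,2}  => 1  1->1 ok
  [22] y  {1,2}  => 1  1->1 ok
  [23] y  {1,2}  => 1  1->1 ok
  [24] y  {1,2}  => 2  1->2 ok
  [25] x  {0}  => 0  2->0 ok
  [26] x  {0}  => 0  0->0 ok
  [27] x  {0}  => 0  0->0 ok
  [28] x  {0}  => 0  0->0 ok
  [29] x  {0}  => 0  0->0 ok

0,0,1,2,0,1,2,0,0,1,1,1,2,2,0,0,0,0,0,1,1,1,1,1,2,0,0,0,0,0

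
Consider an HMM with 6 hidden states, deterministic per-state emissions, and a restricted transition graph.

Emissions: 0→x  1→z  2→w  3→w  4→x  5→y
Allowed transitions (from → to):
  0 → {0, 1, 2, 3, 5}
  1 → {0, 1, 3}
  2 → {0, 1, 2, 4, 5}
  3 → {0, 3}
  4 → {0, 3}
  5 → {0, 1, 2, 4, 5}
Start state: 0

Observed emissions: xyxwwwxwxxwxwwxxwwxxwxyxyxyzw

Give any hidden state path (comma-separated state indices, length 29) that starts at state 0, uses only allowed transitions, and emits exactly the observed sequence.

0,5,4,3,3,3,0,2,4,0,3,0,3,3,0,0,3,3,0,0,3,0,5,0,5,0,5,1,3

  0: obs=x cand={0,4} pick 0 [start]
  1: obs=y cand={5} pick 5 [0->5 ok]
  2: obs=x cand={0,4} pick 4 [5->4 ok]
  3: obs=w cand={2,3} pick 3 [4->3 ok]
  4: obs=w cand={2,3} pick 3 [3->3 ok]
  5: obs=w cand={2,3} pick 3 [3->3 ok]
  6: obs=x cand={0,4} pick 0 [3->0 ok]
  7: obs=w cand={2,3} pick 2 [0->2 ok]
  8: obs=x cand={0,4} pick 4 [2->4 ok]
  9: obs=x cand={0,4} pick 0 [4->0 ok]
  10: obs=w cand={2,3} pick 3 [0->3 ok]
  11: obs=x cand={0,4} pick 0 [3->0 ok]
  12: obs=w cand={2,3} pick 3 [0->3 ok]
  13: obs=w cand={2,3} pick 3 [3->3 ok]
  14: obs=x cand={0,4} pick 0 [3->0 ok]
  15: obs=x cand={0,4} pick 0 [0->0 ok]
  16: obs=w cand={2,3} pick 3 [0->3 ok]
  17: obs=w cand={2,3} pick 3 [3->3 ok]
  18: obs=x cand={0,4} pick 0 [3->0 ok]
  19: obs=x cand={0,4} pick 0 [0->0 ok]
  20: obs=w cand={2,3} pick 3 [0->3 ok]
  21: obs=x cand={0,4} pick 0 [3->0 ok]
  22: obs=y cand={5} pick 5 [0->5 ok]
  23: obs=x cand={0,4} pick 0 [5->0 ok]
  24: obs=y cand={5} pick 5 [0->5 ok]
  25: obs=x cand={0,4} pick 0 [5->0 ok]
  26: obs=y cand={5} pick 5 [0->5 ok]
  27: obs=z cand={1} pick 1 [5->1 ok]
  28: obs=w cand={2,3} pick 3 [1->3 ok]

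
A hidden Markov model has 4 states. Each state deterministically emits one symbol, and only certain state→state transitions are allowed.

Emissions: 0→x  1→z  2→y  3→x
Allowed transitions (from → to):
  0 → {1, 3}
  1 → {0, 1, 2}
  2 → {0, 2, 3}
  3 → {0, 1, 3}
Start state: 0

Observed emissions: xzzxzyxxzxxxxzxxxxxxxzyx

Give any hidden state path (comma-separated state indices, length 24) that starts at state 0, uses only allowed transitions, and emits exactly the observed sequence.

  0: obs=x cand={0,3} pick 0 [start]
  1: obs=z cand={1} pick 1 [0->1 ok]
  2: obs=z cand={1} pick 1 [1->1 ok]
  3: obs=x cand={0,3} pick 0 [1->0 ok]
  4: obs=z cand={1} pick 1 [0->1 ok]
  5: obs=y cand={2} pick 2 [1->2 ok]
  6: obs=x cand={0,3} pick 3 [2->3 ok]
  7: obs=x cand={0,3} pick 0 [3->0 ok]
  8: obs=z cand={1} pick 1 [0->1 ok]
  9: obs=x cand={0,3} pick 0 [1->0 ok]
  10: obs=x cand={0,3} pick 3 [0->3 ok]
  11: obs=x cand={0,3} pick 0 [3->0 ok]
  12: obs=x cand={0,3} pick 3 [0->3 ok]
  13: obs=z cand={1} pick 1 [3->1 ok]
  14: obs=x cand={0,3} pick 0 [1->0 ok]
  15: obs=x cand={0,3} pick 3 [0->3 ok]
  16: obs=x cand={0,3} pick 3 [3->3 ok]
  17: obs=x cand={0,3} pick 3 [3->3 ok]
  18: obs=x cand={0,3} pick 0 [3->0 ok]
  19: obs=x cand={0,3} pick 3 [0->3 ok]
  20: obs=x cand={0,3} pick 0 [3->0 ok]
  21: obs=z cand={1} pick 1 [0->1 ok]
  22: obs=y cand={2} pick 2 [1->2 ok]
  23: obs=x cand={0,3} pick 0 [2->0 ok]

0,1,1,0,1,2,3,0,1,0,3,0,3,1,0,3,3,3,0,3,0,1,2,0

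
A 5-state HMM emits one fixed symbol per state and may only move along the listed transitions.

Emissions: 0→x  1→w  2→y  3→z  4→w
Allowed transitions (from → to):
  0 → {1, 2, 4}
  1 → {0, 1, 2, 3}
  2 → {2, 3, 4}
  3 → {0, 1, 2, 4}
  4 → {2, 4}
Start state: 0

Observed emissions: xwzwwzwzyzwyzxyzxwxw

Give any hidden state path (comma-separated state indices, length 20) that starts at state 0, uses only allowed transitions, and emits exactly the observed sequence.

  pos 0: x in {0}, choose 0; start
  pos 1: w in {1,4}, choose 1; 0->1 ok
  pos 2: z in {3}, choose 3; 1->3 ok
  pos 3: w in {1,4}, choose 1; 3->1 ok
  pos 4: w in {1,4}, choose 1; 1->1 ok
  pos 5: z in {3}, choose 3; 1->3 ok
  pos 6: w in {1,4}, choose 1; 3->1 ok
  pos 7: z in {3}, choose 3; 1->3 ok
  pos 8: y in {2}, choose 2; 3->2 ok
  pos 9: z in {3}, choose 3; 2->3 ok
  pos 10: w in {1,4}, choose 4; 3->4 ok
  pos 11: y in {2}, choose 2; 4->2 ok
  pos 12: z in {3}, choose 3; 2->3 ok
  pos 13: x in {0}, choose 0; 3->0 ok
  pos 14: y in {2}, choose 2; 0->2 ok
  pos 15: z in {3}, choose 3; 2->3 ok
  pos 16: x in {0}, choose 0; 3->0 ok
  pos 17: w in {1,4}, choose 1; 0->1 ok
  pos 18: x in {0}, choose 0; 1->0 ok
  pos 19: w in {1,4}, choose 4; 0->4 ok

0,1,3,1,1,3,1,3,2,3,4,2,3,0,2,3,0,1,0,4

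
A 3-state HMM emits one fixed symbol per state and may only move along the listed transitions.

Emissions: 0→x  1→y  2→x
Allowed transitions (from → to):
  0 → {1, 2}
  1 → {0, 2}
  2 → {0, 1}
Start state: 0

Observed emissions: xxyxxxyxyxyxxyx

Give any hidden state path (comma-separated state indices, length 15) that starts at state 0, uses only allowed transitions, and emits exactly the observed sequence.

  t0 'x' -> {0,2}, take 0 (start)
  t1 'x' -> {0,2}, take 2 (0->2 ok)
  t2 'y' -> {1}, take 1 (2->1 ok)
  t3 'x' -> {0,2}, take 0 (1->0 ok)
  t4 'x' -> {0,2}, take 2 (0->2 ok)
  t5 'x' -> {0,2}, take 0 (2->0 ok)
  t6 'y' -> {1}, take 1 (0->1 ok)
  t7 'x' -> {0,2}, take 0 (1->0 ok)
  t8 'y' -> {1}, take 1 (0->1 ok)
  t9 'x' -> {0,2}, take 0 (1->0 ok)
  t10 'y' -> {1}, take 1 (0->1 ok)
  t11 'x' -> {0,2}, take 2 (1->2 ok)
  t12 'x' -> {0,2}, take 0 (2->0 ok)
  t13 'y' -> {1}, take 1 (0->1 ok)
  t14 'x' -> {0,2}, take 2 (1->2 ok)

0,2,1,0,2,0,1,0,1,0,1,2,0,1,2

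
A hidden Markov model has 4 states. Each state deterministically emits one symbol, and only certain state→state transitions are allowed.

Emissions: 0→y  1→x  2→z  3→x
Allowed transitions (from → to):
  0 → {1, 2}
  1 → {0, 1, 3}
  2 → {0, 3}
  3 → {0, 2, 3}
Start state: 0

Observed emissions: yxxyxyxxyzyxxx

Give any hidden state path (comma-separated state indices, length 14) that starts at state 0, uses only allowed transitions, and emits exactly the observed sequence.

  0: obs=y cand={0} pick 0 [start]
  1: obs=x cand={1,3} pick 1 [0->1 ok]
  2: obs=x cand={1,3} pick 3 [1->3 ok]
  3: obs=y cand={0} pick 0 [3->0 ok]
  4: obs=x cand={1,3} pick 1 [0->1 ok]
  5: obs=y cand={0} pick 0 [1->0 ok]
  6: obs=x cand={1,3} pick 1 [0->1 ok]
  7: obs=x cand={1,3} pick 1 [1->1 ok]
  8: obs=y cand={0} pick 0 [1->0 ok]
  9: obs=z cand={2} pick 2 [0->2 ok]
  10: obs=y cand={0} pick 0 [2->0 ok]
  11: obs=x cand={1,3} pick 1 [0->1 ok]
  12: obs=x cand={1,3} pick 1 [1->1 ok]
  13: obs=x cand={1,3} pick 3 [1->3 ok]

0,1,3,0,1,0,1,1,0,2,0,1,1,3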